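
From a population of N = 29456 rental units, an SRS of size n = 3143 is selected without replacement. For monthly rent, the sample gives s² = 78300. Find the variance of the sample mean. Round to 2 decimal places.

22.25

Under SRS without replacement, Var(ȳ) = (1 − f)·s²/n with f = n/N = 3143/29456 = 0.10670152.
Var(ȳ) = (1 − 0.10670152)·78300/3143 = 0.89329848·24.912504 = 22.254302.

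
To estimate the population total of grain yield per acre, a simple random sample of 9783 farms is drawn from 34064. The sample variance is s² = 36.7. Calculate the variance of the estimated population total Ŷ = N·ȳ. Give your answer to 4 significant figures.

Var(Ŷ) = N²·Var(ȳ) = N²·(1 − n/N)·s²/n.
f = 9783/34064 = 0.28719469; Var(ȳ) = 0.71280531·36.7/9783 = 0.0026740218.
Var(Ŷ) = 34064² · 0.0026740218 = 3.1028175 × 10^6.

3.103 × 10^6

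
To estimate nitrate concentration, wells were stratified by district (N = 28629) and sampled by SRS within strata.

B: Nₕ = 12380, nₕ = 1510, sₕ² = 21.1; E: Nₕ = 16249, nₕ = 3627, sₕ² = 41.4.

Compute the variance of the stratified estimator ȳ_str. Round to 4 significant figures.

0.005151

Var(ȳ_str) = Σₕ Wₕ²(1 − fₕ)sₕ²/nₕ with Wₕ = Nₕ/N, N = 28629.
B: Wₕ = 0.43242866; term = 0.43242866²·(1 − 0.12197092)·21.1/1510 = 0.0022942637.
E: Wₕ = 0.56757134; term = 0.56757134²·(1 − 0.22321374)·41.4/3627 = 0.0028562436.
Sum = 0.0051505073.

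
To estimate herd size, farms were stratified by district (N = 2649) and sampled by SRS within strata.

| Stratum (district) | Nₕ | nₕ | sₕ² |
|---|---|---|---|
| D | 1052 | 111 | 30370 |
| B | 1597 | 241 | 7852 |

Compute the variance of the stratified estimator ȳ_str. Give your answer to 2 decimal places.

48.65

Var(ȳ_str) = Σₕ Wₕ²(1 − fₕ)sₕ²/nₕ with Wₕ = Nₕ/N, N = 2649.
D: Wₕ = 0.39713099; term = 0.39713099²·(1 − 0.10551331)·30370/111 = 38.597863.
B: Wₕ = 0.60286901; term = 0.60286901²·(1 − 0.15090795)·7852/241 = 10.05458.
Sum = 48.652443.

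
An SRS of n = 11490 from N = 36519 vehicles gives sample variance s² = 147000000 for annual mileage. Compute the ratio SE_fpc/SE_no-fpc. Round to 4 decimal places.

f = n/N = 11490/36519 = 0.31463074.
SE_no-fpc = √(s²/n) = 113.10939; SE_fpc = √((1−f)s²/n) = 93.639905.
Ratio = √(1−f) = 0.82787032.

0.8279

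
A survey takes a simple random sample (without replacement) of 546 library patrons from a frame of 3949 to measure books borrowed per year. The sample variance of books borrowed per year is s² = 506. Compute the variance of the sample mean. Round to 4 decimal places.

0.7986

Under SRS without replacement, Var(ȳ) = (1 − f)·s²/n with f = n/N = 546/3949 = 0.13826285.
Var(ȳ) = (1 − 0.13826285)·506/546 = 0.86173715·0.92673993 = 0.79860622.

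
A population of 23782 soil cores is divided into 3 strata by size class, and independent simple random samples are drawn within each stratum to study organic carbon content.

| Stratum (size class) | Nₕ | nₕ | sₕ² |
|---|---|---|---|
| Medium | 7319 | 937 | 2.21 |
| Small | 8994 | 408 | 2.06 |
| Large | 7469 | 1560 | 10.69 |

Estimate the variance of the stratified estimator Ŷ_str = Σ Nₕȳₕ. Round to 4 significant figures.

802500

Var(Ŷ_str) = Σₕ Nₕ²(1 − fₕ)sₕ²/nₕ.
Medium: 7319²·(1 − 937/7319)·2.21/937 = 110169.46.
Small: 8994²·(1 − 408/8994)·2.06/408 = 389897.84.
Large: 7469²·(1 − 1560/7469)·10.69/1560 = 302433.26.
Sum = 802500.56.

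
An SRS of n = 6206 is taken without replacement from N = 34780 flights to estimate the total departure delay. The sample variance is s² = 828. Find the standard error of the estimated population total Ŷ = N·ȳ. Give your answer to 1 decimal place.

Var(Ŷ) = N²·Var(ȳ) = N²·(1 − n/N)·s²/n.
f = 6206/34780 = 0.17843588; Var(ȳ) = 0.82156412·828/6206 = 0.10961249.
Var(Ŷ) = 34780² · 0.10961249 = 1.3259257 × 10^8.
SE(Ŷ) = √(1.3259257 × 10^8) = 11514.9.

11514.9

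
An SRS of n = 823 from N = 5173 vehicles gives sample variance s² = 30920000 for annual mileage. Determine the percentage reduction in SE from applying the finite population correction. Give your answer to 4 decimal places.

8.2991

f = n/N = 823/5173 = 0.15909530.
SE_no-fpc = √(s²/n) = 193.82948; SE_fpc = √((1−f)s²/n) = 177.74329.
Ratio = √(1−f) = 0.91700856. Reduction = 100·(1 − 0.91700856) = 8.2991%.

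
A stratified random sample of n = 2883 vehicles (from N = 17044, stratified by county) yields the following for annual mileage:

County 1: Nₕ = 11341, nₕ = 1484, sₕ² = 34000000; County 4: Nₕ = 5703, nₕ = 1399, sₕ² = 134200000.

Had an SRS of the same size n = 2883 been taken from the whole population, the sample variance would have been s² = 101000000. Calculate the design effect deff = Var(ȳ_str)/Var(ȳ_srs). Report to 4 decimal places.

Var(ȳ_str) = Σ Wₕ²(1−fₕ)sₕ²/nₕ with Wₕ = Nₕ/17044:
  County 1: (11341/17044)²·(1−1484/11341)·34000000/1484 = 8816.5378
  County 4: (5703/17044)²·(1−1399/5703)·134200000/1399 = 8105.2681
  → Var(ȳ_str) = 16921.806.
Var(ȳ_srs) = (1 − 2883/17044)·101000000/2883 = 29107.113.
deff = 16921.806 / 29107.113 = 0.5814.

0.5814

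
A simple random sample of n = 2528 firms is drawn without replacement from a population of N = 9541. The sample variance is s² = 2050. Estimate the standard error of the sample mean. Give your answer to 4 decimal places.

0.7720

Under SRS without replacement, Var(ȳ) = (1 − f)·s²/n with f = n/N = 2528/9541 = 0.26496174.
Var(ȳ) = (1 − 0.26496174)·2050/2528 = 0.73503826·0.81091772 = 0.59605555.
SE(ȳ) = √(0.59605555) = 0.7720.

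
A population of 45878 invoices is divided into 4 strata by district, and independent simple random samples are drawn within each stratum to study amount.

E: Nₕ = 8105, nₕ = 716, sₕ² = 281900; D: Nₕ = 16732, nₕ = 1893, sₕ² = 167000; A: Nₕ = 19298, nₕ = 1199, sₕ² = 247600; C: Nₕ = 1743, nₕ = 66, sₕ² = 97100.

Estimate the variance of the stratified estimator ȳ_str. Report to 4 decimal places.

Var(ȳ_str) = Σₕ Wₕ²(1 − fₕ)sₕ²/nₕ with Wₕ = Nₕ/N, N = 45878.
E: Wₕ = 0.17666420; term = 0.17666420²·(1 − 0.08834053)·281900/716 = 11.202418.
D: Wₕ = 0.36470640; term = 0.36470640²·(1 − 0.11313650)·167000/1893 = 10.406613.
A: Wₕ = 0.42063734; term = 0.42063734²·(1 − 0.06213079)·247600/1199 = 34.268049.
C: Wₕ = 0.03799207; term = 0.03799207²·(1 − 0.03786575)·97100/66 = 2.0431337.
Sum = 57.920214.

57.9202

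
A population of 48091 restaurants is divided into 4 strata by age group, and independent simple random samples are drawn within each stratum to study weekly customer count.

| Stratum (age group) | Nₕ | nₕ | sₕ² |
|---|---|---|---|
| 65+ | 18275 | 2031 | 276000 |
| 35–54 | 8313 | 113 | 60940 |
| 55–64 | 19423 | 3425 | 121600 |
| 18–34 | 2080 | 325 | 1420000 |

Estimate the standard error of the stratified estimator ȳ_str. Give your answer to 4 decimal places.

6.7086

Var(ȳ_str) = Σₕ Wₕ²(1 − fₕ)sₕ²/nₕ with Wₕ = Nₕ/N, N = 48091.
65+: Wₕ = 0.38000873; term = 0.38000873²·(1 − 0.11113543)·276000/2031 = 17.443029.
35–54: Wₕ = 0.17285979; term = 0.17285979²·(1 − 0.01359317)·60940/113 = 15.895274.
55–64: Wₕ = 0.40388014; term = 0.40388014²·(1 − 0.17633733)·121600/3425 = 4.7700989.
18–34: Wₕ = 0.04325134; term = 0.04325134²·(1 − 0.15625000)·1420000/325 = 6.8963266.
Sum = 45.004729.
SE = √(45.004729) = 6.7086.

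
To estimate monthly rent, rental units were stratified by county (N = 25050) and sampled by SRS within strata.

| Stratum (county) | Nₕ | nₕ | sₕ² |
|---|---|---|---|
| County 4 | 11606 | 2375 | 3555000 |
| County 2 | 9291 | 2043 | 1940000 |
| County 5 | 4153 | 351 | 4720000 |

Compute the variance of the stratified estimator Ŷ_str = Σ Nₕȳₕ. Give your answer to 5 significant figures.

4.3664 × 10^11

Var(Ŷ_str) = Σₕ Nₕ²(1 − fₕ)sₕ²/nₕ.
County 4: 11606²·(1 − 2375/11606)·3555000/2375 = 1.6036416 × 10^11.
County 2: 9291²·(1 − 2043/9291)·1940000/2043 = 6.3946092 × 10^10.
County 5: 4153²·(1 − 351/4153)·4720000/351 = 2.1232881 × 10^11.
Sum = 4.3663906 × 10^11.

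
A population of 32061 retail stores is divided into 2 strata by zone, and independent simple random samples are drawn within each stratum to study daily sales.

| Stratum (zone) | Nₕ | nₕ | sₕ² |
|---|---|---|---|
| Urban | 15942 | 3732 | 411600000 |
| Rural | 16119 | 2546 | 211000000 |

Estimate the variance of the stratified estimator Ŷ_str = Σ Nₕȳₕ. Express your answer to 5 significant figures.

3.9600 × 10^13

Var(Ŷ_str) = Σₕ Nₕ²(1 − fₕ)sₕ²/nₕ.
Urban: 15942²·(1 − 3732/15942)·411600000/3732 = 2.146803 × 10^13.
Rural: 16119²·(1 − 2546/16119)·211000000/2546 = 1.8131678 × 10^13.
Sum = 3.9599708 × 10^13.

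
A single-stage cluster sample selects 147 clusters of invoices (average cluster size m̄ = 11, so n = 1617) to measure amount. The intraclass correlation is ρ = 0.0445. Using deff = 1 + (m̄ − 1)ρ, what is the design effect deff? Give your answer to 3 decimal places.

deff = 1 + (11 − 1)·0.0445 = 1 + 0.445 = 1.445.

1.445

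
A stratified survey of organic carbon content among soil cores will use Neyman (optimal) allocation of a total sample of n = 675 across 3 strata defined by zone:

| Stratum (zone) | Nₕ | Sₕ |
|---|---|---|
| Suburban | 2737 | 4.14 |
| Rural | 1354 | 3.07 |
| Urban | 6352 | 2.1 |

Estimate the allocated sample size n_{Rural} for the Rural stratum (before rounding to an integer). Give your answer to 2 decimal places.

Neyman allocation: nₕ = n·NₕSₕ / Σⱼ NⱼSⱼ.
Σ NⱼSⱼ = 2737·4.14 + 1354·3.07 + 6352·2.1 = 28827.16.
n_{Rural} = 675·1354·3.07 / 28827.16 = 97.33.

97.33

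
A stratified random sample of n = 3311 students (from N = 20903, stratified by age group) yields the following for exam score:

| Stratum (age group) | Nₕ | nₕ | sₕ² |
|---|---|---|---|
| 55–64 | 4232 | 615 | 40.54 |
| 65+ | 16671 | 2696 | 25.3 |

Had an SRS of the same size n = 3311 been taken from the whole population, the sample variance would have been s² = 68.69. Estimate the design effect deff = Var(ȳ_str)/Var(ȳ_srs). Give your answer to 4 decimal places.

Var(ȳ_str) = Σ Wₕ²(1−fₕ)sₕ²/nₕ with Wₕ = Nₕ/20903:
  55–64: (4232/20903)²·(1−615/4232)·40.54/615 = 0.0023093276
  65+: (16671/20903)²·(1−2696/16671)·25.3/2696 = 0.0050037645
  → Var(ȳ_str) = 0.0073130921.
Var(ȳ_srs) = (1 − 3311/20903)·68.69/3311 = 0.017459867.
deff = 0.0073130921 / 0.017459867 = 0.4189.

0.4189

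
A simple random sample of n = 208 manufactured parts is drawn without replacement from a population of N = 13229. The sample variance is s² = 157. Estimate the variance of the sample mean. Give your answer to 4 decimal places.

Under SRS without replacement, Var(ȳ) = (1 − f)·s²/n with f = n/N = 208/13229 = 0.01572303.
Var(ȳ) = (1 − 0.01572303)·157/208 = 0.98427697·0.75480769 = 0.74293983.

0.7429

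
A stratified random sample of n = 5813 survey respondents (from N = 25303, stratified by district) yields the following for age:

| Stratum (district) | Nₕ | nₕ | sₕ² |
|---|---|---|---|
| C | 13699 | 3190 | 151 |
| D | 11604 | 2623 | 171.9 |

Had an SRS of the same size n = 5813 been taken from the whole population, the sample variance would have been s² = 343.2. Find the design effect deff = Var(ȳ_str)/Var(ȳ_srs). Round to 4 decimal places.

0.4686

Var(ȳ_str) = Σ Wₕ²(1−fₕ)sₕ²/nₕ with Wₕ = Nₕ/25303:
  C: (13699/25303)²·(1−3190/13699)·151/3190 = 0.010643697
  D: (11604/25303)²·(1−2623/11604)·171.9/2623 = 0.010667582
  → Var(ȳ_str) = 0.021311279.
Var(ȳ_srs) = (1 − 5813/25303)·343.2/5813 = 0.045476474.
deff = 0.021311279 / 0.045476474 = 0.4686.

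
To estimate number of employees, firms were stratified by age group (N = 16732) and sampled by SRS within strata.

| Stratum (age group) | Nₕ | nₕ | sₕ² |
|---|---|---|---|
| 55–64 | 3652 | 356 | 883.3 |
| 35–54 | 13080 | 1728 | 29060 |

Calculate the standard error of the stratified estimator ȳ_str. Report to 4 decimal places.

Var(ȳ_str) = Σₕ Wₕ²(1 − fₕ)sₕ²/nₕ with Wₕ = Nₕ/N, N = 16732.
55–64: Wₕ = 0.21826440; term = 0.21826440²·(1 − 0.09748083)·883.3/356 = 0.10667938.
35–54: Wₕ = 0.78173560; term = 0.78173560²·(1 − 0.13211009)·29060/1728 = 8.9194133.
Sum = 9.0260927.
SE = √(9.0260927) = 3.0043.

3.0043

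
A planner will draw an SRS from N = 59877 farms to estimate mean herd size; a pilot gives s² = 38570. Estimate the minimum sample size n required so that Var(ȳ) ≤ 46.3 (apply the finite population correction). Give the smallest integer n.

Without fpc, n₀ = s²/D = 38570/46.3 = 833.0454.
With fpc, (1 − n/N)·s²/n ≤ D requires n ≥ n₀/(1 + n₀/N) = 833.0454/(1 + 833.0454/59877) = 821.6146.
Rounding up, n = 822.

822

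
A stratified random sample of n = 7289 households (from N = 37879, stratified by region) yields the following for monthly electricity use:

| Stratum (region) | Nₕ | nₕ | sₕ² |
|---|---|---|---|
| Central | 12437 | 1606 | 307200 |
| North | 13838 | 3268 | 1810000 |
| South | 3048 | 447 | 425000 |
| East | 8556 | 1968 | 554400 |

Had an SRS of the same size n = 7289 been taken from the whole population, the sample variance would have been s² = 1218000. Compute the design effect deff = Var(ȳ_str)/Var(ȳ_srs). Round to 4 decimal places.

Var(ȳ_str) = Σ Wₕ²(1−fₕ)sₕ²/nₕ with Wₕ = Nₕ/37879:
  Central: (12437/37879)²·(1−1606/12437)·307200/1606 = 17.958202
  North: (13838/37879)²·(1−3268/13838)·1810000/3268 = 56.460904
  South: (3048/37879)²·(1−447/3048)·425000/447 = 5.2533908
  East: (8556/37879)²·(1−1968/8556)·554400/1968 = 11.066887
  → Var(ȳ_str) = 90.739384.
Var(ȳ_srs) = (1 − 7289/37879)·1218000/7289 = 134.94609.
deff = 90.739384 / 134.94609 = 0.6724.

0.6724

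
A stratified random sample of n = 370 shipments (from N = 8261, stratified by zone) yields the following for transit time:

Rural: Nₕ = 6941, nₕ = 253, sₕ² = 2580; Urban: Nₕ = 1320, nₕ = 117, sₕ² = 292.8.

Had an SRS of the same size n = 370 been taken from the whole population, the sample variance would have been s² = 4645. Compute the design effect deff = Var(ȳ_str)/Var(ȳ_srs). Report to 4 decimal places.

0.5833

Var(ȳ_str) = Σ Wₕ²(1−fₕ)sₕ²/nₕ with Wₕ = Nₕ/8261:
  Rural: (6941/8261)²·(1−253/6941)·2580/253 = 6.9366894
  Urban: (1320/8261)²·(1−117/1320)·292.8/117 = 0.058231707
  → Var(ȳ_str) = 6.9949211.
Var(ȳ_srs) = (1 − 370/8261)·4645/370 = 11.991773.
deff = 6.9949211 / 11.991773 = 0.5833.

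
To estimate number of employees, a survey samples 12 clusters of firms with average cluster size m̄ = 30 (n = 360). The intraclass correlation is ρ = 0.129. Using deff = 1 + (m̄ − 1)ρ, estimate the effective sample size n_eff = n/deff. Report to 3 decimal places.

deff = 1 + (30 − 1)·0.129 = 1 + 3.741 = 4.741.
n_eff = 360 / 4.741 = 75.933.

75.933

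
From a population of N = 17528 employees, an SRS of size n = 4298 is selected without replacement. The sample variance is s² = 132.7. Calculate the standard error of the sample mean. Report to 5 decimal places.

Under SRS without replacement, Var(ȳ) = (1 − f)·s²/n with f = n/N = 4298/17528 = 0.24520767.
Var(ȳ) = (1 − 0.24520767)·132.7/4298 = 0.75479233·0.030874826 = 0.023304082.
SE(ȳ) = √(0.023304082) = 0.15266.

0.15266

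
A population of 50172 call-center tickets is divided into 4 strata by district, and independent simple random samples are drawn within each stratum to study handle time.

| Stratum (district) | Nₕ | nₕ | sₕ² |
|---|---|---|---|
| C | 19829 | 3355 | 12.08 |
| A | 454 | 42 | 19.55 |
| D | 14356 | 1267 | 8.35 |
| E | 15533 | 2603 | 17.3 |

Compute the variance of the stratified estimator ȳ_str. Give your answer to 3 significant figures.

Var(ȳ_str) = Σₕ Wₕ²(1 − fₕ)sₕ²/nₕ with Wₕ = Nₕ/N, N = 50172.
C: Wₕ = 0.39522044; term = 0.39522044²·(1 − 0.16919663)·12.08/3355 = 4.6725231 × 10^-4.
A: Wₕ = 0.00904887; term = 0.00904887²·(1 − 0.09251101)·19.55/42 = 3.458818 × 10^-5.
D: Wₕ = 0.28613569; term = 0.28613569²·(1 − 0.08825578)·8.35/1267 = 4.9195678 × 10^-4.
E: Wₕ = 0.30959499; term = 0.30959499²·(1 − 0.16757870)·17.3/2603 = 5.3027723 × 10^-4.
Sum = 0.0015240745.

0.00152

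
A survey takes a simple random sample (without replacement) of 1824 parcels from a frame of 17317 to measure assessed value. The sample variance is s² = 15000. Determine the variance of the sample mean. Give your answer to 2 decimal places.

Under SRS without replacement, Var(ȳ) = (1 − f)·s²/n with f = n/N = 1824/17317 = 0.10533002.
Var(ȳ) = (1 − 0.10533002)·15000/1824 = 0.89466998·8.2236842 = 7.3574834.

7.36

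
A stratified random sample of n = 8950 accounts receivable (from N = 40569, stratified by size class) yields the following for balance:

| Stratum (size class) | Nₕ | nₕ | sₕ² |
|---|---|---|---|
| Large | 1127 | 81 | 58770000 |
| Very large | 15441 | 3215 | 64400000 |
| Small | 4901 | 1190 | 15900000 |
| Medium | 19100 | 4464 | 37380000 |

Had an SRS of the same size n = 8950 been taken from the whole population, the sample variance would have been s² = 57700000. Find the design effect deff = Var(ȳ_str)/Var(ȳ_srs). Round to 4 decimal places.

0.8731

Var(ȳ_str) = Σ Wₕ²(1−fₕ)sₕ²/nₕ with Wₕ = Nₕ/40569:
  Large: (1127/40569)²·(1−81/1127)·58770000/81 = 519.68199
  Very large: (15441/40569)²·(1−3215/15441)·64400000/3215 = 2297.6089
  Small: (4901/40569)²·(1−1190/4901)·15900000/1190 = 147.65128
  Medium: (19100/40569)²·(1−4464/19100)·37380000/4464 = 1422.2707
  → Var(ȳ_str) = 4387.2129.
Var(ȳ_srs) = (1 − 8950/40569)·57700000/8950 = 5024.6591.
deff = 4387.2129 / 5024.6591 = 0.8731.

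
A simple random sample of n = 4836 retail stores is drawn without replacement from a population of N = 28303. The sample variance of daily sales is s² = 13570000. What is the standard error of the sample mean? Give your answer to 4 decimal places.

48.2347

Under SRS without replacement, Var(ȳ) = (1 − f)·s²/n with f = n/N = 4836/28303 = 0.17086528.
Var(ȳ) = (1 − 0.17086528)·13570000/4836 = 0.82913472·2806.038 = 2326.5836.
SE(ȳ) = √(2326.5836) = 48.2347.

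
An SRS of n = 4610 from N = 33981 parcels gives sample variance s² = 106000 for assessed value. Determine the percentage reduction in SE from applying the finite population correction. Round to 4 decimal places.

f = n/N = 4610/33981 = 0.13566405.
SE_no-fpc = √(s²/n) = 4.795153; SE_fpc = √((1−f)s²/n) = 4.4580379.
Ratio = √(1−f) = 0.92969670. Reduction = 100·(1 − 0.92969670) = 7.0303%.

7.0303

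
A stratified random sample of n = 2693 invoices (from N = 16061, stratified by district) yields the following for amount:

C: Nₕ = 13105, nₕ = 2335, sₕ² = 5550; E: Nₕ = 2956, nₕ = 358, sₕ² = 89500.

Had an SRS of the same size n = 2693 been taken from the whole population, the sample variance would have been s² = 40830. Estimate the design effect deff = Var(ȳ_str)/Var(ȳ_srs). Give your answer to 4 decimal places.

Var(ȳ_str) = Σ Wₕ²(1−fₕ)sₕ²/nₕ with Wₕ = Nₕ/16061:
  C: (13105/16061)²·(1−2335/13105)·5550/2335 = 1.3005099
  E: (2956/16061)²·(1−358/2956)·89500/358 = 7.4428355
  → Var(ȳ_str) = 8.7433454.
Var(ȳ_srs) = (1 − 2693/16061)·40830/2693 = 12.619347.
deff = 8.7433454 / 12.619347 = 0.6929.

0.6929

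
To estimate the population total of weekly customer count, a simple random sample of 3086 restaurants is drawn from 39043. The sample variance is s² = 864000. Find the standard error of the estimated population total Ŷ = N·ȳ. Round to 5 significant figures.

626930

Var(Ŷ) = N²·Var(ȳ) = N²·(1 − n/N)·s²/n.
f = 3086/39043 = 0.07904106; Var(ȳ) = 0.92095894·864000/3086 = 257.84463.
Var(Ŷ) = 39043² · 257.84463 = 3.9304697 × 10^11.
SE(Ŷ) = √(3.9304697 × 10^11) = 626930.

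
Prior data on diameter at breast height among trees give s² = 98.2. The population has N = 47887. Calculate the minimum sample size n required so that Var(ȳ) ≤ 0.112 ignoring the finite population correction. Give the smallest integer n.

877

Without fpc, n₀ = s²/D = 98.2/0.112 = 876.7857.
Rounding up, n = 877.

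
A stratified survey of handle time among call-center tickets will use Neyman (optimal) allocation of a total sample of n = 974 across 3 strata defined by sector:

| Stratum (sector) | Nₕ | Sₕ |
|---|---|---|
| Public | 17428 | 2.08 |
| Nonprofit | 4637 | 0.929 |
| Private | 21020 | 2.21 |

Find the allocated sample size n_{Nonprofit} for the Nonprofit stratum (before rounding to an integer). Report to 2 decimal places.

Neyman allocation: nₕ = n·NₕSₕ / Σⱼ NⱼSⱼ.
Σ NⱼSⱼ = 17428·2.08 + 4637·0.929 + 21020·2.21 = 87012.213.
n_{Nonprofit} = 974·4637·0.929 / 87012.213 = 48.22.

48.22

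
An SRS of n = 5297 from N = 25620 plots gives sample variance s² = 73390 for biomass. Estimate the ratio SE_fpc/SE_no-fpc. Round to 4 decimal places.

0.8906

f = n/N = 5297/25620 = 0.20675254.
SE_no-fpc = √(s²/n) = 3.7222322; SE_fpc = √((1−f)s²/n) = 3.3151853.
Ratio = √(1−f) = 0.89064441.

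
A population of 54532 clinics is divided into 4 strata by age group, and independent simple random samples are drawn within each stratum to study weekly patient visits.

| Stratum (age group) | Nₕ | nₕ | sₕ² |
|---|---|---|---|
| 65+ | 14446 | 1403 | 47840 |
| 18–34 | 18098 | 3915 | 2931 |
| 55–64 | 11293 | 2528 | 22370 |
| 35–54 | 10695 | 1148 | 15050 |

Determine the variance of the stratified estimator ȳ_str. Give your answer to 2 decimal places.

2.97

Var(ȳ_str) = Σₕ Wₕ²(1 − fₕ)sₕ²/nₕ with Wₕ = Nₕ/N, N = 54532.
65+: Wₕ = 0.26490868; term = 0.26490868²·(1 − 0.09712031)·47840/1403 = 2.1605074.
18–34: Wₕ = 0.33187853; term = 0.33187853²·(1 − 0.21632225)·2931/3915 = 0.064621924.
55–64: Wₕ = 0.20708942; term = 0.20708942²·(1 − 0.22385549)·22370/2528 = 0.29454205.
35–54: Wₕ = 0.19612338; term = 0.19612338²·(1 − 0.10733988)·15050/1148 = 0.45013157.
Sum = 2.9698029.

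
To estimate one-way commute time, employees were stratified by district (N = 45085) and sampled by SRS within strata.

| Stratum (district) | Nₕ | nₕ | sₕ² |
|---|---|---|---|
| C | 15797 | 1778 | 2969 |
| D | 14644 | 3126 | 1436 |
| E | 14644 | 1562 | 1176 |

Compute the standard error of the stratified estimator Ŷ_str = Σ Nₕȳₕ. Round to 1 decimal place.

24321.1

Var(Ŷ_str) = Σₕ Nₕ²(1 − fₕ)sₕ²/nₕ.
C: 15797²·(1 − 1778/15797)·2969/1778 = 3.6980271 × 10^8.
D: 14644²·(1 − 3126/14644)·1436/3126 = 7.7482257 × 10^7.
E: 14644²·(1 − 1562/14644)·1176/1562 = 1.4423151 × 10^8.
Sum = 5.9151648 × 10^8.
SE = √(5.9151648 × 10^8) = 24321.1.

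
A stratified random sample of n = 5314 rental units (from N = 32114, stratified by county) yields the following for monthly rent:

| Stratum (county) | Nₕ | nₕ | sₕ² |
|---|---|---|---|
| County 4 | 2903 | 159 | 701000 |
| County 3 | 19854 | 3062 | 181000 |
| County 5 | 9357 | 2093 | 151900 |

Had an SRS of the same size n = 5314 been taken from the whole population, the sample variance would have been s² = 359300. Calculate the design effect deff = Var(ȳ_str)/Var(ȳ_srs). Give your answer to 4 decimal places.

Var(ȳ_str) = Σ Wₕ²(1−fₕ)sₕ²/nₕ with Wₕ = Nₕ/32114:
  County 4: (2903/32114)²·(1−159/2903)·701000/159 = 34.053616
  County 3: (19854/32114)²·(1−3062/19854)·181000/3062 = 19.108871
  County 5: (9357/32114)²·(1−2093/9357)·151900/2093 = 4.7831302
  → Var(ȳ_str) = 57.945617.
Var(ȳ_srs) = (1 − 5314/32114)·359300/5314 = 56.425583.
deff = 57.945617 / 56.425583 = 1.0269.

1.0269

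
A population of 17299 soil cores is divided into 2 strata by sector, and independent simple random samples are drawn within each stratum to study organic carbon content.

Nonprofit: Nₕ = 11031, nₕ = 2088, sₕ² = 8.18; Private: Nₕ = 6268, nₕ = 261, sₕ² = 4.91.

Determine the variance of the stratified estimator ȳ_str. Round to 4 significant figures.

0.003658

Var(ȳ_str) = Σₕ Wₕ²(1 − fₕ)sₕ²/nₕ with Wₕ = Nₕ/N, N = 17299.
Nonprofit: Wₕ = 0.63766692; term = 0.63766692²·(1 − 0.18928474)·8.18/2088 = 0.001291454.
Private: Wₕ = 0.36233308; term = 0.36233308²·(1 − 0.04164008)·4.91/261 = 0.0023669311.
Sum = 0.0036583851.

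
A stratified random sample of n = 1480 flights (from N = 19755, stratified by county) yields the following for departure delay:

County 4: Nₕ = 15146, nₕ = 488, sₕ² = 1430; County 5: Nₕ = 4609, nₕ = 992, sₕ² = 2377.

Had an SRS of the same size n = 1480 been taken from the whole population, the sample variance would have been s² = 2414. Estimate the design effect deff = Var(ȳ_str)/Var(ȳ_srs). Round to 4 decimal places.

1.1726

Var(ȳ_str) = Σ Wₕ²(1−fₕ)sₕ²/nₕ with Wₕ = Nₕ/19755:
  County 4: (15146/19755)²·(1−488/15146)·1430/488 = 1.666997
  County 5: (4609/19755)²·(1−992/4609)·2377/992 = 0.10235726
  → Var(ȳ_str) = 1.7693543.
Var(ȳ_srs) = (1 − 1480/19755)·2414/1480 = 1.5088842.
deff = 1.7693543 / 1.5088842 = 1.1726.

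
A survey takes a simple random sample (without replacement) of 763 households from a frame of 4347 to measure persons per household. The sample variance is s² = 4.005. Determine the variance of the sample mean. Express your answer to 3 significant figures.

0.00433

Under SRS without replacement, Var(ȳ) = (1 − f)·s²/n with f = n/N = 763/4347 = 0.17552335.
Var(ȳ) = (1 − 0.17552335)·4.005/763 = 0.82447665·0.005249017 = 0.004327692.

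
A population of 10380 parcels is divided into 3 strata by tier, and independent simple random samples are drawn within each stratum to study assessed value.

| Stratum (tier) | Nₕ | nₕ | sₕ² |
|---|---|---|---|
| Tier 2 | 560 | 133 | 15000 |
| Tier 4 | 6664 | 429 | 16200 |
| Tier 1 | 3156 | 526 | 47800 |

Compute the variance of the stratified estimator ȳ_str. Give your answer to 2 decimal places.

Var(ȳ_str) = Σₕ Wₕ²(1 − fₕ)sₕ²/nₕ with Wₕ = Nₕ/N, N = 10380.
Tier 2: Wₕ = 0.05394990; term = 0.05394990²·(1 − 0.23750000)·15000/133 = 0.25029998.
Tier 4: Wₕ = 0.64200385; term = 0.64200385²·(1 − 0.06437575)·16200/429 = 14.56245.
Tier 1: Wₕ = 0.30404624; term = 0.30404624²·(1 − 0.16666667)·47800/526 = 7.0006794.
Sum = 21.813429.

21.81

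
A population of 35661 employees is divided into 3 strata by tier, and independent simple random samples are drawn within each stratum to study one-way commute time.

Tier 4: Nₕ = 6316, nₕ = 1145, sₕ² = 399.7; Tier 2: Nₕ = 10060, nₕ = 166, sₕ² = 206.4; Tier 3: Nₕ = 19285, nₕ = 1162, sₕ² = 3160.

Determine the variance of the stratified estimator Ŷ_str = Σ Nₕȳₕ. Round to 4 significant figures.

Var(Ŷ_str) = Σₕ Nₕ²(1 − fₕ)sₕ²/nₕ.
Tier 4: 6316²·(1 − 1145/6316)·399.7/1145 = 1.1401062 × 10^7.
Tier 2: 10060²·(1 − 166/10060)·206.4/166 = 1.2375749 × 10^8.
Tier 3: 19285²·(1 − 1162/19285)·3160/1162 = 9.5045309 × 10^8.
Sum = 1.0856116 × 10^9.

1.086 × 10^9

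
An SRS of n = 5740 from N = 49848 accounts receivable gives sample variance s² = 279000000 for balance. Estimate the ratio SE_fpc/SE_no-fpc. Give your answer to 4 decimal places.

0.9407

f = n/N = 5740/49848 = 0.11515006.
SE_no-fpc = √(s²/n) = 220.4683; SE_fpc = √((1−f)s²/n) = 207.38673.
Ratio = √(1−f) = 0.94066463.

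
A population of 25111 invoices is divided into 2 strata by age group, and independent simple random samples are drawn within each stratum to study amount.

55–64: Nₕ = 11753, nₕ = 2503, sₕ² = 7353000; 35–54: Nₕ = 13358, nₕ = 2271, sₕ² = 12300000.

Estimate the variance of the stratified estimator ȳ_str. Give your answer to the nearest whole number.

1779

Var(ȳ_str) = Σₕ Wₕ²(1 − fₕ)sₕ²/nₕ with Wₕ = Nₕ/N, N = 25111.
55–64: Wₕ = 0.46804189; term = 0.46804189²·(1 − 0.21296690)·7353000/2503 = 506.48451.
35–54: Wₕ = 0.53195811; term = 0.53195811²·(1 − 0.17001048)·12300000/2271 = 1272.083.
Sum = 1778.5675.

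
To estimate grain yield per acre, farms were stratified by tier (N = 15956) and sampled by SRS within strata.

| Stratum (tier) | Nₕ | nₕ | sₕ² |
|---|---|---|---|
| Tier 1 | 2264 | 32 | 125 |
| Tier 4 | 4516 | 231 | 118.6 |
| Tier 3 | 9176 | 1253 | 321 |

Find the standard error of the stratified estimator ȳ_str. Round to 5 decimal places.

0.43556

Var(ȳ_str) = Σₕ Wₕ²(1 − fₕ)sₕ²/nₕ with Wₕ = Nₕ/N, N = 15956.
Tier 1: Wₕ = 0.14189020; term = 0.14189020²·(1 − 0.01413428)·125/32 = 0.077532287.
Tier 4: Wₕ = 0.28302833; term = 0.28302833²·(1 − 0.05115146)·118.6/231 = 0.039023787.
Tier 3: Wₕ = 0.57508147; term = 0.57508147²·(1 − 0.13655187)·321/1253 = 0.073155834.
Sum = 0.18971191.
SE = √(0.18971191) = 0.43556.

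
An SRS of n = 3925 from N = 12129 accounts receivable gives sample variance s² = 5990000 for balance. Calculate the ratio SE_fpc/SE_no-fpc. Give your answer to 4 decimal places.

f = n/N = 3925/12129 = 0.32360458.
SE_no-fpc = √(s²/n) = 39.065517; SE_fpc = √((1−f)s²/n) = 32.128756.
Ratio = √(1−f) = 0.82243262.

0.8224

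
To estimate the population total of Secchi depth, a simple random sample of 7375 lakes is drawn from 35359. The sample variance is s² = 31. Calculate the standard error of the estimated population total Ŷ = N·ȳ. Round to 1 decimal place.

2039.4

Var(Ŷ) = N²·Var(ȳ) = N²·(1 − n/N)·s²/n.
f = 7375/35359 = 0.20857490; Var(ȳ) = 0.79142510·31/7375 = 0.0033266682.
Var(Ŷ) = 35359² · 0.0033266682 = 4.1591965 × 10^6.
SE(Ŷ) = √(4.1591965 × 10^6) = 2039.4.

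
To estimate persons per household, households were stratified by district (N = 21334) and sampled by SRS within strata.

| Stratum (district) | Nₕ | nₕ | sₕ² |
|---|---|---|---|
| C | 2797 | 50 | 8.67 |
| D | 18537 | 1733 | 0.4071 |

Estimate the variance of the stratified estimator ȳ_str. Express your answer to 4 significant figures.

0.003088

Var(ȳ_str) = Σₕ Wₕ²(1 − fₕ)sₕ²/nₕ with Wₕ = Nₕ/N, N = 21334.
C: Wₕ = 0.13110528; term = 0.13110528²·(1 − 0.01787630)·8.67/50 = 0.0029272218.
D: Wₕ = 0.86889472; term = 0.86889472²·(1 − 0.09348870)·0.4071/1733 = 1.6077188 × 10^-4.
Sum = 0.0030879937.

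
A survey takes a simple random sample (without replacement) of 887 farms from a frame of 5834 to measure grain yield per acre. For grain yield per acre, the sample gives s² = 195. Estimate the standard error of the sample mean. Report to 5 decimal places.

0.43176

Under SRS without replacement, Var(ȳ) = (1 − f)·s²/n with f = n/N = 887/5834 = 0.15203977.
Var(ȳ) = (1 − 0.15203977)·195/887 = 0.84796023·0.21984216 = 0.18641741.
SE(ȳ) = √(0.18641741) = 0.43176.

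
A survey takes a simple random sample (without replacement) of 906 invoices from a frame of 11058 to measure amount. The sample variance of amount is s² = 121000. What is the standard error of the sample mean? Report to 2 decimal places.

11.07

Under SRS without replacement, Var(ȳ) = (1 − f)·s²/n with f = n/N = 906/11058 = 0.08193163.
Var(ȳ) = (1 − 0.08193163)·121000/906 = 0.91806837·133.55408 = 122.61178.
SE(ȳ) = √(122.61178) = 11.07.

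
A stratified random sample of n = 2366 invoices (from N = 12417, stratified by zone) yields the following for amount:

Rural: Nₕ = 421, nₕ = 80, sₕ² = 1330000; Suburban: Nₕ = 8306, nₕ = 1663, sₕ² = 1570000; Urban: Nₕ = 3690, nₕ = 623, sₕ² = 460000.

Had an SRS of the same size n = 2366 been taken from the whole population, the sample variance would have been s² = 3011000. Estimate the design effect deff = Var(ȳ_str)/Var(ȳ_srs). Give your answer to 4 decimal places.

0.3956

Var(ȳ_str) = Σ Wₕ²(1−fₕ)sₕ²/nₕ with Wₕ = Nₕ/12417:
  Rural: (421/12417)²·(1−80/421)·1330000/80 = 15.479779
  Suburban: (8306/12417)²·(1−1663/8306)·1570000/1663 = 337.8549
  Urban: (3690/12417)²·(1−623/3690)·460000/623 = 54.197164
  → Var(ȳ_str) = 407.53184.
Var(ȳ_srs) = (1 − 2366/12417)·3011000/2366 = 1030.1219.
deff = 407.53184 / 1030.1219 = 0.3956.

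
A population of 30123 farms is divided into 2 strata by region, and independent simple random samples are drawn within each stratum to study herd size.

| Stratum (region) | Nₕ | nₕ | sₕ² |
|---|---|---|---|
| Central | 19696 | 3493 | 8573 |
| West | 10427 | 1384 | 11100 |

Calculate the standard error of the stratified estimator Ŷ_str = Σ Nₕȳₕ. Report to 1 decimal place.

39236.5

Var(Ŷ_str) = Σₕ Nₕ²(1 − fₕ)sₕ²/nₕ.
Central: 19696²·(1 − 3493/19696)·8573/3493 = 7.8326317 × 10^8.
West: 10427²·(1 − 1384/10427)·11100/1384 = 7.5623852 × 10^8.
Sum = 1.5395017 × 10^9.
SE = √(1.5395017 × 10^9) = 39236.5.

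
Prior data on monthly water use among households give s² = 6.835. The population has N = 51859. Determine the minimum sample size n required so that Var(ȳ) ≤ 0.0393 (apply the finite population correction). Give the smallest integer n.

174

Without fpc, n₀ = s²/D = 6.835/0.0393 = 173.9186.
With fpc, (1 − n/N)·s²/n ≤ D requires n ≥ n₀/(1 + n₀/N) = 173.9186/(1 + 173.9186/51859) = 173.3373.
Rounding up, n = 174.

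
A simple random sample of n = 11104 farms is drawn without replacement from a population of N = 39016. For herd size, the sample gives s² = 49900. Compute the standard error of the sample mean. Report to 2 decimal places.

1.79

Under SRS without replacement, Var(ȳ) = (1 − f)·s²/n with f = n/N = 11104/39016 = 0.28460119.
Var(ȳ) = (1 − 0.28460119)·49900/11104 = 0.71539881·4.4938761 = 3.2149136.
SE(ȳ) = √(3.2149136) = 1.79.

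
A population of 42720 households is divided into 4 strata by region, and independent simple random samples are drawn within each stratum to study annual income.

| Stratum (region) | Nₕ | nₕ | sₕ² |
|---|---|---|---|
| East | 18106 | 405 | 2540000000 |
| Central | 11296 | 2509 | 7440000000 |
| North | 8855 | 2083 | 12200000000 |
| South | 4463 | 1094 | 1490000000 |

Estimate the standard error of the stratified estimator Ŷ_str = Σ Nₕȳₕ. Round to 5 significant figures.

Var(Ŷ_str) = Σₕ Nₕ²(1 − fₕ)sₕ²/nₕ.
East: 18106²·(1 − 405/18106)·2540000000/405 = 2.0100137 × 10^15.
Central: 11296²·(1 − 2509/11296)·7440000000/2509 = 2.9433207 × 10^14.
North: 8855²·(1 − 2083/8855)·12200000000/2083 = 3.5121744 × 10^14.
South: 4463²·(1 − 1094/4463)·1490000000/1094 = 2.0478439 × 10^13.
Sum = 2.6760416 × 10^15.
SE = √(2.6760416 × 10^15) = 5.1730 × 10^7.

5.1730 × 10^7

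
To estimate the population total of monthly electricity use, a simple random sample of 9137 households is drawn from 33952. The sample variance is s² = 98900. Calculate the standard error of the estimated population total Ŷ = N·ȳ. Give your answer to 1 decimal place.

95496.2

Var(Ŷ) = N²·Var(ȳ) = N²·(1 − n/N)·s²/n.
f = 9137/33952 = 0.26911522; Var(ȳ) = 0.73088478·98900/9137 = 7.9111858.
Var(Ŷ) = 33952² · 7.9111858 = 9.1195269 × 10^9.
SE(Ŷ) = √(9.1195269 × 10^9) = 95496.2.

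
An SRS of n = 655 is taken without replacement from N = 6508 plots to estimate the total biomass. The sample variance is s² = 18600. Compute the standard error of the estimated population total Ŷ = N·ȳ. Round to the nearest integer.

Var(Ŷ) = N²·Var(ȳ) = N²·(1 − n/N)·s²/n.
f = 655/6508 = 0.10064536; Var(ȳ) = 0.89935464·18600/655 = 25.538926.
Var(Ŷ) = 6508² · 25.538926 = 1.0816773 × 10^9.
SE(Ŷ) = √(1.0816773 × 10^9) = 32889.

32889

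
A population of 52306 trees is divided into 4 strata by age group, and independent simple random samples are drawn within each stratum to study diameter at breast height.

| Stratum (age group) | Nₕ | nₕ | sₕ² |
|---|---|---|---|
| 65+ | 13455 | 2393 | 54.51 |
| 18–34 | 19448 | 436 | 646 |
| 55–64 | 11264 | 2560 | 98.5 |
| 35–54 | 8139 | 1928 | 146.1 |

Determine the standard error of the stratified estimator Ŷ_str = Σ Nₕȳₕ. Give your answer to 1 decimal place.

Var(Ŷ_str) = Σₕ Nₕ²(1 − fₕ)sₕ²/nₕ.
65+: 13455²·(1 − 2393/13455)·54.51/2393 = 3.3903992 × 10^6.
18–34: 19448²·(1 − 436/19448)·646/436 = 5.4783375 × 10^8.
55–64: 11264²·(1 − 2560/11264)·98.5/2560 = 3.7723136 × 10^6.
35–54: 8139²·(1 − 1928/8139)·146.1/1928 = 3.830679 × 10^6.
Sum = 5.5882714 × 10^8.
SE = √(5.5882714 × 10^8) = 23639.5.

23639.5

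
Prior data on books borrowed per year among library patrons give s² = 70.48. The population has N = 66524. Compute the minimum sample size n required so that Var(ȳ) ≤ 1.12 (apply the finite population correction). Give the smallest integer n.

63

Without fpc, n₀ = s²/D = 70.48/1.12 = 62.9286.
With fpc, (1 − n/N)·s²/n ≤ D requires n ≥ n₀/(1 + n₀/N) = 62.9286/(1 + 62.9286/66524) = 62.8691.
Rounding up, n = 63.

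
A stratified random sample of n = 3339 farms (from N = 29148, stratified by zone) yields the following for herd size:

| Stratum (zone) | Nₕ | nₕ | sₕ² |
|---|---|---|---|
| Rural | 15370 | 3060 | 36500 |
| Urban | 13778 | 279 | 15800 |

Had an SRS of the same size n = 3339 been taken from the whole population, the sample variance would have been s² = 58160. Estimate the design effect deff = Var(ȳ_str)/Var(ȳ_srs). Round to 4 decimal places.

0.9760

Var(ȳ_str) = Σ Wₕ²(1−fₕ)sₕ²/nₕ with Wₕ = Nₕ/29148:
  Rural: (15370/29148)²·(1−3060/15370)·36500/3060 = 2.6563533
  Urban: (13778/29148)²·(1−279/13778)·15800/279 = 12.397187
  → Var(ȳ_str) = 15.05354.
Var(ȳ_srs) = (1 − 3339/29148)·58160/3339 = 15.423055.
deff = 15.05354 / 15.423055 = 0.9760.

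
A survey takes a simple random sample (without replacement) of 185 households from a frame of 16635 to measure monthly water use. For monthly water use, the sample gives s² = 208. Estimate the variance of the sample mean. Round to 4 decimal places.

1.1118

Under SRS without replacement, Var(ȳ) = (1 − f)·s²/n with f = n/N = 185/16635 = 0.01112113.
Var(ȳ) = (1 − 0.01112113)·208/185 = 0.98887887·1.1243243 = 1.1118206.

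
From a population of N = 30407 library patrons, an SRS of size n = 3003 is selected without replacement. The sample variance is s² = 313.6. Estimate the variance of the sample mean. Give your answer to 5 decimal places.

0.09412

Under SRS without replacement, Var(ȳ) = (1 − f)·s²/n with f = n/N = 3003/30407 = 0.09876015.
Var(ȳ) = (1 − 0.09876015)·313.6/3003 = 0.90123985·0.1044289 = 0.09411549.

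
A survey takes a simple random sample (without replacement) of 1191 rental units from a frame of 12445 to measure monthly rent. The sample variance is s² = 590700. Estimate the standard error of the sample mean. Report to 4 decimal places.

Under SRS without replacement, Var(ȳ) = (1 − f)·s²/n with f = n/N = 1191/12445 = 0.09570108.
Var(ȳ) = (1 − 0.09570108)·590700/1191 = 0.90429892·495.96977 = 448.50493.
SE(ȳ) = √(448.50493) = 21.1779.

21.1779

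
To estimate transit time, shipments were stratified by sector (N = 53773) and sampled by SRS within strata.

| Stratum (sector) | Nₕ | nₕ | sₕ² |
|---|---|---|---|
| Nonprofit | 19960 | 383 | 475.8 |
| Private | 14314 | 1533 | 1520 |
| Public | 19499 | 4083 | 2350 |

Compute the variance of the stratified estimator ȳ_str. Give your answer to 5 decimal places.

0.29045

Var(ȳ_str) = Σₕ Wₕ²(1 − fₕ)sₕ²/nₕ with Wₕ = Nₕ/N, N = 53773.
Nonprofit: Wₕ = 0.37119000; term = 0.37119000²·(1 − 0.01918838)·475.8/383 = 0.16788187.
Private: Wₕ = 0.26619307; term = 0.26619307²·(1 − 0.10709795)·1520/1533 = 0.062733389.
Public: Wₕ = 0.36261693; term = 0.36261693²·(1 − 0.20939535)·2350/4083 = 0.059833442.
Sum = 0.2904487.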